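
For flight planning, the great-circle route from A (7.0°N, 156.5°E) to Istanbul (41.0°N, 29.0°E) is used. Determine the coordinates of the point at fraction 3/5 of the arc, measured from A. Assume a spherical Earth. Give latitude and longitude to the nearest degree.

The haversine formula gives a central angle δ ≈ 1.956 rad (112.1°) between the endpoints.
Interpolate at f = 3/5 with slerp weights a = sin((1−f)δ)/sin δ ≈ 0.761, b = sin(fδ)/sin δ ≈ 0.995.
p = a·p₁ + b·p₂ ≈ (-0.036, 0.665, 0.746); φ = arcsin(p_z) ≈ 48.22°, λ = atan2(p_y, p_x) ≈ 93.07°.

≈ (48°N, 93°E)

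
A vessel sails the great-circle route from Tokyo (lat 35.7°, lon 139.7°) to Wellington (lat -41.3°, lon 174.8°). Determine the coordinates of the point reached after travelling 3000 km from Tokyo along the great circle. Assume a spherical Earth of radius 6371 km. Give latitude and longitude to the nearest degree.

The haversine formula gives a central angle δ ≈ 1.457 rad (83.5°) between the endpoints. The total great-circle distance is δ·R ≈ 1.457 × 6371 ≈ 9280 km, so the target fraction is f = 3000/9280 ≈ 0.323.
Interpolate at f ≈ 0.323 with slerp weights a = sin((1−f)δ)/sin δ ≈ 0.839, b = sin(fδ)/sin δ ≈ 0.457.
p = a·p₁ + b·p₂ ≈ (-0.861, 0.472, 0.188); φ = arcsin(p_z) ≈ 10.85°, λ = atan2(p_y, p_x) ≈ 151.29°.

≈ lat 11°, lon 151°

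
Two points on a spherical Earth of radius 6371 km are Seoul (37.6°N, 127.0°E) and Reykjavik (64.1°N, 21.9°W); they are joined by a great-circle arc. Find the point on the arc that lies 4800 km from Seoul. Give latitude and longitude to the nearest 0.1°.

The haversine formula gives a central angle δ ≈ 1.316 rad (75.4°) between the endpoints. The total great-circle distance is δ·R ≈ 1.316 × 6371 ≈ 8381 km, so the target fraction is f = 4800/8381 ≈ 0.573.
Interpolate at f ≈ 0.573 with slerp weights a = sin((1−f)δ)/sin δ ≈ 0.551, b = sin(fδ)/sin δ ≈ 0.707.
p = a·p₁ + b·p₂ ≈ (0.024, 0.233, 0.972); φ = arcsin(p_z) ≈ 76.43°, λ = atan2(p_y, p_x) ≈ 84.15°.

≈ 76.4°N, 84.1°E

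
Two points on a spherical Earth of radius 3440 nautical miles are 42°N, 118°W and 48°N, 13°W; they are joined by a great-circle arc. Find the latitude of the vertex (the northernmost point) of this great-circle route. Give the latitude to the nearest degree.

The great circle lies in the plane with unit normal n̂ = (p₁ × p₂)/|p₁ × p₂|.
Here n̂_z ≈ +0.517; the vertex latitude is φ_max = arccos|n̂_z| ≈ 58.9°.
Check via Clairaut: cos φ_max = |cos φ₁| · sin C = cos(42.0°)·sin(44.0°) ≈ 0.517, again giving ≈ 58.9°.

≈ 59°N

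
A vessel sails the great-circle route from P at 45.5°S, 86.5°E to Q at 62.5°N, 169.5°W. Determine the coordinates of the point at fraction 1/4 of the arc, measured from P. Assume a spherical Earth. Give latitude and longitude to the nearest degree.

Write both endpoints as unit vectors p₁, p₂ with components (cos φ cos λ, cos φ sin λ, sin φ).
The central angle between the endpoints is δ = arccos(p₁·p₂) ≈ 2.362 rad (135.3°).
Interpolate at f = 1/4 with slerp weights a = sin((1−f)δ)/sin δ ≈ 1.394, b = sin(fδ)/sin δ ≈ 0.792.
p = a·p₁ + b·p₂ ≈ (-0.300, 0.908, -0.292); φ = arcsin(p_z) ≈ -16.96°, λ = atan2(p_y, p_x) ≈ 108.27°.

≈ 17°S, 108°E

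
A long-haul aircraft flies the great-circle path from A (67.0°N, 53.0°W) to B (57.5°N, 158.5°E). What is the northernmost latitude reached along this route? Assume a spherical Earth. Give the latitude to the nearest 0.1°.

≈ 82.1°N

The great circle lies in the plane with unit normal n̂ = (p₁ × p₂)/|p₁ × p₂|.
Here n̂_z ≈ -0.137; the vertex latitude is φ_max = arccos|n̂_z| ≈ 82.1°.
Check via Clairaut: cos φ_max = |cos φ₁| · sin C = cos(67.0°)·sin(20.5°) ≈ 0.137, again giving ≈ 82.1°.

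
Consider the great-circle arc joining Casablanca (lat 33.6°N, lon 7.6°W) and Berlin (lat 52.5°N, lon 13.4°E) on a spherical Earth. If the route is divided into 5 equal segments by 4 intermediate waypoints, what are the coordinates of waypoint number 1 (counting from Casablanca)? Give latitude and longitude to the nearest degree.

≈ lat 38°N, lon 4°W

Write both endpoints as unit vectors p₁, p₂ with components (cos φ cos λ, cos φ sin λ, sin φ).
The central angle between the endpoints is δ = arccos(p₁·p₂) ≈ 0.422 rad (24.2°).
Interpolate at f = 1/5 with slerp weights a = sin((1−f)δ)/sin δ ≈ 0.809, b = sin(fδ)/sin δ ≈ 0.206.
p = a·p₁ + b·p₂ ≈ (0.790, -0.060, 0.611); φ = arcsin(p_z) ≈ 37.65°, λ = atan2(p_y, p_x) ≈ -4.35°.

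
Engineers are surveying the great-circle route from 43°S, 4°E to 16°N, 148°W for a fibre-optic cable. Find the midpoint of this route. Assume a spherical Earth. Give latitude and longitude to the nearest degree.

≈ 41°S, 101°W

The haversine formula gives a central angle δ ≈ 2.513 rad (144.0°) between the endpoints.
Interpolate at f = 1/2 with slerp weights a = sin((1−f)δ)/sin δ ≈ 1.617, b = sin(fδ)/sin δ ≈ 1.617.
p = a·p₁ + b·p₂ ≈ (-0.138, -0.741, -0.657); φ = arcsin(p_z) ≈ -41.07°, λ = atan2(p_y, p_x) ≈ -100.58°.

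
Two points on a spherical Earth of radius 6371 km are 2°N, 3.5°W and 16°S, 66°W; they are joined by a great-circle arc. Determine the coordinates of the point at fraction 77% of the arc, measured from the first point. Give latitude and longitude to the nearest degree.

From cos δ = sin φ₁ sin φ₂ + cos φ₁ cos φ₂ cos Δλ, the central angle is δ ≈ 1.122 rad (64.3°).
Interpolate at f = 0.77 with slerp weights a = sin((1−f)δ)/sin δ ≈ 0.283, b = sin(fδ)/sin δ ≈ 0.844.
p = a·p₁ + b·p₂ ≈ (0.613, -0.758, -0.223); φ = arcsin(p_z) ≈ -12.87°, λ = atan2(p_y, p_x) ≈ -51.07°.

≈ 13°S, 51°W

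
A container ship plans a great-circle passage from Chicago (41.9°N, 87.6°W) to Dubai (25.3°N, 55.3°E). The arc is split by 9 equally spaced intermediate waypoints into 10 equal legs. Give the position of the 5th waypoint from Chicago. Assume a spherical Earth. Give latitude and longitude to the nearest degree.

Write both endpoints as unit vectors p₁, p₂ with components (cos φ cos λ, cos φ sin λ, sin φ).
The central angle between the endpoints is δ = arccos(p₁·p₂) ≈ 1.825 rad (104.6°).
Interpolate at f = 5/10 with slerp weights a = sin((1−f)δ)/sin δ ≈ 0.817, b = sin(fδ)/sin δ ≈ 0.817.
p = a·p₁ + b·p₂ ≈ (0.446, -0.000, 0.895); φ = arcsin(p_z) ≈ 63.51°, λ = atan2(p_y, p_x) ≈ -0.04°.

≈ 64°N, 0°E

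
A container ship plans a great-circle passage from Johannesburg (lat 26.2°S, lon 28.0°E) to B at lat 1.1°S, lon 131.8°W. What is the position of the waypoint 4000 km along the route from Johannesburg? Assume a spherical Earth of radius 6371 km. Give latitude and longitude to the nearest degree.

Convert each endpoint to a unit vector on the sphere (x = cos φ cos λ, y = cos φ sin λ, z = sin φ).
The central angle between the endpoints is δ = arccos(p₁·p₂) ≈ 2.556 rad (146.5°). The total great-circle distance is δ·R ≈ 2.556 × 6371 ≈ 16285 km, so the target fraction is f = 4000/16285 ≈ 0.246.
Interpolate at f ≈ 0.246 with slerp weights a = sin((1−f)δ)/sin δ ≈ 1.695, b = sin(fδ)/sin δ ≈ 1.063.
p = a·p₁ + b·p₂ ≈ (0.635, -0.078, -0.769); φ = arcsin(p_z) ≈ -50.25°, λ = atan2(p_y, p_x) ≈ -7.02°.

≈ lat 50°S, lon 7°W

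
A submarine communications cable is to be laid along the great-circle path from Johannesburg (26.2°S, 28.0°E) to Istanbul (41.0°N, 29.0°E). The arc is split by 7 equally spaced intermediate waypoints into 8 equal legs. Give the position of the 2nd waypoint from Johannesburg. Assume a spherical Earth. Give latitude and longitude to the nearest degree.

Convert each endpoint to a unit vector on the sphere (x = cos φ cos λ, y = cos φ sin λ, z = sin φ).
The central angle between the endpoints is δ = arccos(p₁·p₂) ≈ 1.173 rad (67.2°).
Interpolate at f = 2/8 with slerp weights a = sin((1−f)δ)/sin δ ≈ 0.836, b = sin(fδ)/sin δ ≈ 0.314.
p = a·p₁ + b·p₂ ≈ (0.869, 0.467, -0.163); φ = arcsin(p_z) ≈ -9.40°, λ = atan2(p_y, p_x) ≈ 28.24°.

≈ (9°S, 28°E)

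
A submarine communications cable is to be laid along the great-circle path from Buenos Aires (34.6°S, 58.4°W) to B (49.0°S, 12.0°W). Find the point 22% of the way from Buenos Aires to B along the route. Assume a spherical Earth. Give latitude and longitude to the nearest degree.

≈ (39°S, 50°W)

From cos δ = sin φ₁ sin φ₂ + cos φ₁ cos φ₂ cos Δλ, the central angle is δ ≈ 0.642 rad (36.8°).
Interpolate at f = 0.22 with slerp weights a = sin((1−f)δ)/sin δ ≈ 0.802, b = sin(fδ)/sin δ ≈ 0.235.
p = a·p₁ + b·p₂ ≈ (0.497, -0.594, -0.633); φ = arcsin(p_z) ≈ -39.25°, λ = atan2(p_y, p_x) ≈ -50.11°.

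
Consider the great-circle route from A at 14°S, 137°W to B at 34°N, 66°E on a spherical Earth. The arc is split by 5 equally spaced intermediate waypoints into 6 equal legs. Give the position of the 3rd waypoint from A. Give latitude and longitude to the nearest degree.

≈ 40°N, 166°E

The haversine formula gives a central angle δ ≈ 2.638 rad (151.1°) between the endpoints.
Interpolate at f = 3/6 with slerp weights a = sin((1−f)δ)/sin δ ≈ 2.006, b = sin(fδ)/sin δ ≈ 2.006.
p = a·p₁ + b·p₂ ≈ (-0.747, 0.192, 0.636); φ = arcsin(p_z) ≈ 39.53°, λ = atan2(p_y, p_x) ≈ 165.60°.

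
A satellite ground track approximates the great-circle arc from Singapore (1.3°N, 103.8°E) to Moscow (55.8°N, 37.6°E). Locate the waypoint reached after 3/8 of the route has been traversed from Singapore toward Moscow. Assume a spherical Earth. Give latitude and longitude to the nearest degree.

Write both endpoints as unit vectors p₁, p₂ with components (cos φ cos λ, cos φ sin λ, sin φ).
The central angle between the endpoints is δ = arccos(p₁·p₂) ≈ 1.323 rad (75.8°).
Interpolate at f = 3/8 with slerp weights a = sin((1−f)δ)/sin δ ≈ 0.759, b = sin(fδ)/sin δ ≈ 0.491.
p = a·p₁ + b·p₂ ≈ (0.038, 0.905, 0.423); φ = arcsin(p_z) ≈ 25.04°, λ = atan2(p_y, p_x) ≈ 87.62°.

≈ 25°N, 88°E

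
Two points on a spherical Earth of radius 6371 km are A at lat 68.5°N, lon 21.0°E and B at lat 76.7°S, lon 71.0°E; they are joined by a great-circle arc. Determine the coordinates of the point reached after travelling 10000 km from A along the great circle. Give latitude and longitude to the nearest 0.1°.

From cos δ = sin φ₁ sin φ₂ + cos φ₁ cos φ₂ cos Δλ, the central angle is δ ≈ 2.589 rad (148.3°). The total great-circle distance is δ·R ≈ 2.589 × 6371 ≈ 16496 km, so the target fraction is f = 10000/16496 ≈ 0.606.
Interpolate at f ≈ 0.606 with slerp weights a = sin((1−f)δ)/sin δ ≈ 1.623, b = sin(fδ)/sin δ ≈ 1.906.
p = a·p₁ + b·p₂ ≈ (0.698, 0.628, -0.344); φ = arcsin(p_z) ≈ -20.13°, λ = atan2(p_y, p_x) ≈ 41.96°.

≈ lat 20.1°S, lon 42.0°E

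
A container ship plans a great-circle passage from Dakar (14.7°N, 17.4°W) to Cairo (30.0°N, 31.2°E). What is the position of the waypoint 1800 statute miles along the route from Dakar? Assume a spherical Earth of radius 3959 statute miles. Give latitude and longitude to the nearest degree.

≈ 25°N, 8°E

Convert each endpoint to a unit vector on the sphere (x = cos φ cos λ, y = cos φ sin λ, z = sin φ).
The central angle between the endpoints is δ = arccos(p₁·p₂) ≈ 0.822 rad (47.1°). The total great-circle distance is δ·R ≈ 0.822 × 3959 ≈ 3254 mi, so the target fraction is f = 1800/3254 ≈ 0.553.
Interpolate at f ≈ 0.553 with slerp weights a = sin((1−f)δ)/sin δ ≈ 0.490, b = sin(fδ)/sin δ ≈ 0.600.
p = a·p₁ + b·p₂ ≈ (0.897, 0.127, 0.424); φ = arcsin(p_z) ≈ 25.10°, λ = atan2(p_y, p_x) ≈ 8.07°.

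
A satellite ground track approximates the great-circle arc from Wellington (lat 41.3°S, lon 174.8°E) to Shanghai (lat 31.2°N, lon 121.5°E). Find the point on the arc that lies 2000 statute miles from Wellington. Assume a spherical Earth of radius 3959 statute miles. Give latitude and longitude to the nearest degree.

≈ lat 18°S, lon 154°E

From cos δ = sin φ₁ sin φ₂ + cos φ₁ cos φ₂ cos Δλ, the central angle is δ ≈ 1.529 rad (87.6°). The total great-circle distance is δ·R ≈ 1.529 × 3959 ≈ 6052 mi, so the target fraction is f = 2000/6052 ≈ 0.330.
Interpolate at f ≈ 0.330 with slerp weights a = sin((1−f)δ)/sin δ ≈ 0.855, b = sin(fδ)/sin δ ≈ 0.484.
p = a·p₁ + b·p₂ ≈ (-0.856, 0.411, -0.313); φ = arcsin(p_z) ≈ -18.25°, λ = atan2(p_y, p_x) ≈ 154.33°.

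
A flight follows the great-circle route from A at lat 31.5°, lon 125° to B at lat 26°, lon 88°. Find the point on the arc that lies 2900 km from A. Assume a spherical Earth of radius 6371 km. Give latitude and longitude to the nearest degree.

Write both endpoints as unit vectors p₁, p₂ with components (cos φ cos λ, cos φ sin λ, sin φ).
The central angle between the endpoints is δ = arccos(p₁·p₂) ≈ 0.572 rad (32.7°). The total great-circle distance is δ·R ≈ 0.572 × 6371 ≈ 3641 km, so the target fraction is f = 2900/3641 ≈ 0.796.
Interpolate at f ≈ 0.796 with slerp weights a = sin((1−f)δ)/sin δ ≈ 0.215, b = sin(fδ)/sin δ ≈ 0.813.
p = a·p₁ + b·p₂ ≈ (-0.079, 0.880, 0.468); φ = arcsin(p_z) ≈ 27.93°, λ = atan2(p_y, p_x) ≈ 95.16°.

≈ lat 28°, lon 95°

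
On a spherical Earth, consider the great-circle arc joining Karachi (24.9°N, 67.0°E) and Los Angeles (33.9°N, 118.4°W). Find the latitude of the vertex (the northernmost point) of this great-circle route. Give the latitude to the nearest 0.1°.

≈ 85.3°N

The great circle lies in the plane with unit normal n̂ = (p₁ × p₂)/|p₁ × p₂|.
Here n̂_z ≈ +0.083; the vertex latitude is φ_max = arccos|n̂_z| ≈ 85.3°.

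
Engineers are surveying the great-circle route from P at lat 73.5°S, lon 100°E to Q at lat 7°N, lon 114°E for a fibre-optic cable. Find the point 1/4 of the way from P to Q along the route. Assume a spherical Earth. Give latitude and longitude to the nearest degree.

≈ lat 54°S, lon 108°E

From cos δ = sin φ₁ sin φ₂ + cos φ₁ cos φ₂ cos Δλ, the central angle is δ ≈ 1.413 rad (81.0°).
Interpolate at f = 1/4 with slerp weights a = sin((1−f)δ)/sin δ ≈ 0.883, b = sin(fδ)/sin δ ≈ 0.350.
p = a·p₁ + b·p₂ ≈ (-0.185, 0.565, -0.804); φ = arcsin(p_z) ≈ -53.54°, λ = atan2(p_y, p_x) ≈ 108.14°.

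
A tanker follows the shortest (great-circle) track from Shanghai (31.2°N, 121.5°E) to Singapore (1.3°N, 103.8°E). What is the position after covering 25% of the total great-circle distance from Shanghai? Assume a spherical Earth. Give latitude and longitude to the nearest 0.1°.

≈ (23.9°N, 116.5°E)

Convert each endpoint to a unit vector on the sphere (x = cos φ cos λ, y = cos φ sin λ, z = sin φ).
The central angle between the endpoints is δ = arccos(p₁·p₂) ≈ 0.598 rad (34.3°).
Interpolate at f = 0.25 with slerp weights a = sin((1−f)δ)/sin δ ≈ 0.770, b = sin(fδ)/sin δ ≈ 0.265.
p = a·p₁ + b·p₂ ≈ (-0.407, 0.819, 0.405); φ = arcsin(p_z) ≈ 23.89°, λ = atan2(p_y, p_x) ≈ 116.45°.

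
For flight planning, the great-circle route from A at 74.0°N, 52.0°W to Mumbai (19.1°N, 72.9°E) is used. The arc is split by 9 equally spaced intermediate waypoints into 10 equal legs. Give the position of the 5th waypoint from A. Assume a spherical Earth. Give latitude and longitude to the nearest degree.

≈ 58°N, 57°E

From cos δ = sin φ₁ sin φ₂ + cos φ₁ cos φ₂ cos Δλ, the central angle is δ ≈ 1.405 rad (80.5°).
Interpolate at f = 5/10 with slerp weights a = sin((1−f)δ)/sin δ ≈ 0.655, b = sin(fδ)/sin δ ≈ 0.655.
p = a·p₁ + b·p₂ ≈ (0.293, 0.449, 0.844); φ = arcsin(p_z) ≈ 57.56°, λ = atan2(p_y, p_x) ≈ 56.88°.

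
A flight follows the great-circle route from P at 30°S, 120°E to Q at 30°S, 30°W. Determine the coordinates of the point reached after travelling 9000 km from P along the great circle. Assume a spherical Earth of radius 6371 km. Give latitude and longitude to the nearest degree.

≈ 56°S, 3°W

Write both endpoints as unit vectors p₁, p₂ with components (cos φ cos λ, cos φ sin λ, sin φ).
The central angle between the endpoints is δ = arccos(p₁·p₂) ≈ 1.982 rad (113.5°). The total great-circle distance is δ·R ≈ 1.982 × 6371 ≈ 12626 km, so the target fraction is f = 9000/12626 ≈ 0.713.
Interpolate at f ≈ 0.713 with slerp weights a = sin((1−f)δ)/sin δ ≈ 0.588, b = sin(fδ)/sin δ ≈ 1.077.
p = a·p₁ + b·p₂ ≈ (0.553, -0.026, -0.833); φ = arcsin(p_z) ≈ -56.36°, λ = atan2(p_y, p_x) ≈ -2.64°.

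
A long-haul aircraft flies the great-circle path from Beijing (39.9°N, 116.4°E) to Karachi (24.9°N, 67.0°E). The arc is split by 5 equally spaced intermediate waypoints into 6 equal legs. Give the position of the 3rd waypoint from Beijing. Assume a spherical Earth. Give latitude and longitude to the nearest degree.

≈ 35°N, 89°E

Convert each endpoint to a unit vector on the sphere (x = cos φ cos λ, y = cos φ sin λ, z = sin φ).
The central angle between the endpoints is δ = arccos(p₁·p₂) ≈ 0.763 rad (43.7°).
Interpolate at f = 3/6 with slerp weights a = sin((1−f)δ)/sin δ ≈ 0.539, b = sin(fδ)/sin δ ≈ 0.539.
p = a·p₁ + b·p₂ ≈ (0.007, 0.820, 0.572); φ = arcsin(p_z) ≈ 34.92°, λ = atan2(p_y, p_x) ≈ 89.50°.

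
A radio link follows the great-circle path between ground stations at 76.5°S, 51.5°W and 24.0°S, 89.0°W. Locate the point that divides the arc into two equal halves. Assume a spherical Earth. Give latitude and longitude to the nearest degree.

≈ 51°S, 82°W

Write both endpoints as unit vectors p₁, p₂ with components (cos φ cos λ, cos φ sin λ, sin φ).
The central angle between the endpoints is δ = arccos(p₁·p₂) ≈ 0.971 rad (55.6°).
Interpolate at f = 1/2 with slerp weights a = sin((1−f)δ)/sin δ ≈ 0.565, b = sin(fδ)/sin δ ≈ 0.565.
p = a·p₁ + b·p₂ ≈ (0.091, -0.620, -0.780); φ = arcsin(p_z) ≈ -51.22°, λ = atan2(p_y, p_x) ≈ -81.63°.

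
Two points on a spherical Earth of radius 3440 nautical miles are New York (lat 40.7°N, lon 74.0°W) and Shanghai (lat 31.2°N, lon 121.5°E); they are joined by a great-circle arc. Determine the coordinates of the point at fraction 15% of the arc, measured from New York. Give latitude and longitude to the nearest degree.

Write both endpoints as unit vectors p₁, p₂ with components (cos φ cos λ, cos φ sin λ, sin φ).
The central angle between the endpoints is δ = arccos(p₁·p₂) ≈ 1.862 rad (106.7°).
Interpolate at f = 0.15 with slerp weights a = sin((1−f)δ)/sin δ ≈ 1.044, b = sin(fδ)/sin δ ≈ 0.288.
p = a·p₁ + b·p₂ ≈ (0.090, -0.551, 0.830); φ = arcsin(p_z) ≈ 56.08°, λ = atan2(p_y, p_x) ≈ -80.77°.

≈ lat 56°N, lon 81°W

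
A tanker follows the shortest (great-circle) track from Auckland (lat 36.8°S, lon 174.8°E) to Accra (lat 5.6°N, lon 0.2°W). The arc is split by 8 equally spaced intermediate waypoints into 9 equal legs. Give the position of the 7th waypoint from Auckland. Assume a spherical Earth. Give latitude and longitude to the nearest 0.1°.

≈ lat 27.1°S, lon 4.5°E

Write both endpoints as unit vectors p₁, p₂ with components (cos φ cos λ, cos φ sin λ, sin φ).
The central angle between the endpoints is δ = arccos(p₁·p₂) ≈ 2.591 rad (148.5°).
Interpolate at f = 7/9 with slerp weights a = sin((1−f)δ)/sin δ ≈ 1.041, b = sin(fδ)/sin δ ≈ 1.726.
p = a·p₁ + b·p₂ ≈ (0.888, 0.070, -0.455); φ = arcsin(p_z) ≈ -27.08°, λ = atan2(p_y, p_x) ≈ 4.48°.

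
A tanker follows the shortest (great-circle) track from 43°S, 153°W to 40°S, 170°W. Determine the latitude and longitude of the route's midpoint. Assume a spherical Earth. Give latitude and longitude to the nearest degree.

From cos δ = sin φ₁ sin φ₂ + cos φ₁ cos φ₂ cos Δλ, the central angle is δ ≈ 0.228 rad (13.1°).
Interpolate at f = 1/2 with slerp weights a = sin((1−f)δ)/sin δ ≈ 0.503, b = sin(fδ)/sin δ ≈ 0.503.
p = a·p₁ + b·p₂ ≈ (-0.708, -0.234, -0.667); φ = arcsin(p_z) ≈ -41.81°, λ = atan2(p_y, p_x) ≈ -161.70°.

≈ 42°S, 162°W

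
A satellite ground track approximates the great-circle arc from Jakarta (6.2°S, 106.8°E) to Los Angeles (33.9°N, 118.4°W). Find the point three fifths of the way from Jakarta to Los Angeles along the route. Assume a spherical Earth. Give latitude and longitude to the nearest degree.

Write both endpoints as unit vectors p₁, p₂ with components (cos φ cos λ, cos φ sin λ, sin φ).
The central angle between the endpoints is δ = arccos(p₁·p₂) ≈ 2.267 rad (129.9°).
Interpolate at f = 3/5 with slerp weights a = sin((1−f)δ)/sin δ ≈ 1.027, b = sin(fδ)/sin δ ≈ 1.275.
p = a·p₁ + b·p₂ ≈ (-0.798, 0.046, 0.600); φ = arcsin(p_z) ≈ 36.89°, λ = atan2(p_y, p_x) ≈ 176.67°.

≈ 37°N, 177°E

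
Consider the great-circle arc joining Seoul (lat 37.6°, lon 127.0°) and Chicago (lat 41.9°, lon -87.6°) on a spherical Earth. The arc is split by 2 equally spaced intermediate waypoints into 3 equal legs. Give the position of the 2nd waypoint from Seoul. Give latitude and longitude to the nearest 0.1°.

Write both endpoints as unit vectors p₁, p₂ with components (cos φ cos λ, cos φ sin λ, sin φ).
The central angle between the endpoints is δ = arccos(p₁·p₂) ≈ 1.649 rad (94.5°).
Interpolate at f = 2/3 with slerp weights a = sin((1−f)δ)/sin δ ≈ 0.524, b = sin(fδ)/sin δ ≈ 0.894.
p = a·p₁ + b·p₂ ≈ (-0.222, -0.333, 0.916); φ = arcsin(p_z) ≈ 66.41°, λ = atan2(p_y, p_x) ≈ -123.69°.

≈ lat 66.4°, lon -123.7°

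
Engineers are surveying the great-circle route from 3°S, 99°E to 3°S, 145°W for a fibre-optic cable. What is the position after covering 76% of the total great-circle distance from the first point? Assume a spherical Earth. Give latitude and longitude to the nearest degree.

Convert each endpoint to a unit vector on the sphere (x = cos φ cos λ, y = cos φ sin λ, z = sin φ).
The central angle between the endpoints is δ = arccos(p₁·p₂) ≈ 2.020 rad (115.7°).
Interpolate at f = 0.76 with slerp weights a = sin((1−f)δ)/sin δ ≈ 0.517, b = sin(fδ)/sin δ ≈ 1.110.
p = a·p₁ + b·p₂ ≈ (-0.988, -0.125, -0.085); φ = arcsin(p_z) ≈ -4.88°, λ = atan2(p_y, p_x) ≈ -172.78°.

≈ 5°S, 173°W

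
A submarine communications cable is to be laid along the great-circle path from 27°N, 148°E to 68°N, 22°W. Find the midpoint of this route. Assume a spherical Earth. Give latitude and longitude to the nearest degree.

≈ 69°N, 141°E

Convert each endpoint to a unit vector on the sphere (x = cos φ cos λ, y = cos φ sin λ, z = sin φ).
The central angle between the endpoints is δ = arccos(p₁·p₂) ≈ 1.478 rad (84.7°).
Interpolate at f = 1/2 with slerp weights a = sin((1−f)δ)/sin δ ≈ 0.677, b = sin(fδ)/sin δ ≈ 0.677.
p = a·p₁ + b·p₂ ≈ (-0.276, 0.225, 0.934); φ = arcsin(p_z) ≈ 69.15°, λ = atan2(p_y, p_x) ≈ 140.90°.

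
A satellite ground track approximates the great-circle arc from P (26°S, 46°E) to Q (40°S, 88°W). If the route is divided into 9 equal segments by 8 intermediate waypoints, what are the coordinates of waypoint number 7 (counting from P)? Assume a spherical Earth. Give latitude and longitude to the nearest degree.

≈ (55°S, 62°W)

The haversine formula gives a central angle δ ≈ 1.769 rad (101.3°) between the endpoints.
Interpolate at f = 7/9 with slerp weights a = sin((1−f)δ)/sin δ ≈ 0.391, b = sin(fδ)/sin δ ≈ 1.001.
p = a·p₁ + b·p₂ ≈ (0.271, -0.513, -0.814); φ = arcsin(p_z) ≈ -54.52°, λ = atan2(p_y, p_x) ≈ -62.21°.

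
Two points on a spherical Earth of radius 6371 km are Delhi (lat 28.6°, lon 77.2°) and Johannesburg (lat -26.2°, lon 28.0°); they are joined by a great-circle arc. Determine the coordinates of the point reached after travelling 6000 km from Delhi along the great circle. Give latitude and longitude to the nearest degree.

Convert each endpoint to a unit vector on the sphere (x = cos φ cos λ, y = cos φ sin λ, z = sin φ).
The central angle between the endpoints is δ = arccos(p₁·p₂) ≈ 1.263 rad (72.3°). The total great-circle distance is δ·R ≈ 1.263 × 6371 ≈ 8044 km, so the target fraction is f = 6000/8044 ≈ 0.746.
Interpolate at f ≈ 0.746 with slerp weights a = sin((1−f)δ)/sin δ ≈ 0.331, b = sin(fδ)/sin δ ≈ 0.849.
p = a·p₁ + b·p₂ ≈ (0.737, 0.641, -0.216); φ = arcsin(p_z) ≈ -12.49°, λ = atan2(p_y, p_x) ≈ 41.02°.

≈ lat -12°, lon 41°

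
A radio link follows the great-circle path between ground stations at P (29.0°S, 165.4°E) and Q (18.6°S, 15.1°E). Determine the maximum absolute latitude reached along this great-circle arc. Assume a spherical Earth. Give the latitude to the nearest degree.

The great circle lies in the plane with unit normal n̂ = (p₁ × p₂)/|p₁ × p₂|.
Here n̂_z ≈ -0.498; the vertex latitude is φ_max = arccos|n̂_z| ≈ 60.1°.
Check via Clairaut: cos φ_max = |cos φ₁| · sin C = cos(29.0°)·sin(145.3°) ≈ 0.498, again giving ≈ 60.1°.

≈ 60°S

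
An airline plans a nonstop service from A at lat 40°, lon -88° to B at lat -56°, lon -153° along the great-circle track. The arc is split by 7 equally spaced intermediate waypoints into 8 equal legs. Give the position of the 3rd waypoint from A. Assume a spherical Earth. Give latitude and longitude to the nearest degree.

≈ lat 3°, lon -109°

Convert each endpoint to a unit vector on the sphere (x = cos φ cos λ, y = cos φ sin λ, z = sin φ).
The central angle between the endpoints is δ = arccos(p₁·p₂) ≈ 1.930 rad (110.6°).
Interpolate at f = 3/8 with slerp weights a = sin((1−f)δ)/sin δ ≈ 0.998, b = sin(fδ)/sin δ ≈ 0.708.
p = a·p₁ + b·p₂ ≈ (-0.326, -0.944, 0.055); φ = arcsin(p_z) ≈ 3.16°, λ = atan2(p_y, p_x) ≈ -109.05°.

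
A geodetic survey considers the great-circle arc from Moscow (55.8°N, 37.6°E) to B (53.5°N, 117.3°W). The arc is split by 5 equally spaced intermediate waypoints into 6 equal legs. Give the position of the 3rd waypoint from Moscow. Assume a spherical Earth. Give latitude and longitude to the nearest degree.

≈ (81°N, 47°W)

Write both endpoints as unit vectors p₁, p₂ with components (cos φ cos λ, cos φ sin λ, sin φ).
The central angle between the endpoints is δ = arccos(p₁·p₂) ≈ 1.200 rad (68.8°).
Interpolate at f = 3/6 with slerp weights a = sin((1−f)δ)/sin δ ≈ 0.606, b = sin(fδ)/sin δ ≈ 0.606.
p = a·p₁ + b·p₂ ≈ (0.105, -0.112, 0.988); φ = arcsin(p_z) ≈ 81.17°, λ = atan2(p_y, p_x) ≈ -47.09°.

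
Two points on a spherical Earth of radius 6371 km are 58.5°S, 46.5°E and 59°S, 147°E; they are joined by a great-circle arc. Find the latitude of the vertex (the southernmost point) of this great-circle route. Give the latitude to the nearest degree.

≈ 69°S

The great circle lies in the plane with unit normal n̂ = (p₁ × p₂)/|p₁ × p₂|.
Here n̂_z ≈ +0.362; the vertex latitude is φ_max = arccos|n̂_z| ≈ 68.8°.
Check via Clairaut: cos φ_max = |cos φ₁| · sin C = cos(58.5°)·sin(136.2°) ≈ 0.362, again giving ≈ 68.8°.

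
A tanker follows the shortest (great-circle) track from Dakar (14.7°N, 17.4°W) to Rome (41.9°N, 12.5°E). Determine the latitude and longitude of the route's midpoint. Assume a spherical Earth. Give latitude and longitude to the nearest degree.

Convert each endpoint to a unit vector on the sphere (x = cos φ cos λ, y = cos φ sin λ, z = sin φ).
The central angle between the endpoints is δ = arccos(p₁·p₂) ≈ 0.654 rad (37.5°).
Interpolate at f = 1/2 with slerp weights a = sin((1−f)δ)/sin δ ≈ 0.528, b = sin(fδ)/sin δ ≈ 0.528.
p = a·p₁ + b·p₂ ≈ (0.871, -0.068, 0.487); φ = arcsin(p_z) ≈ 29.12°, λ = atan2(p_y, p_x) ≈ -4.44°.

≈ (29°N, 4°W)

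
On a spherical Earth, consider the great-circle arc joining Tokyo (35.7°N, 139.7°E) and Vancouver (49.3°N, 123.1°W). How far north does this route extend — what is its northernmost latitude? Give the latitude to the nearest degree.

The great circle lies in the plane with unit normal n̂ = (p₁ × p₂)/|p₁ × p₂|.
Here n̂_z ≈ +0.567; the vertex latitude is φ_max = arccos|n̂_z| ≈ 55.5°.
Check via Clairaut: cos φ_max = |cos φ₁| · sin C = cos(35.7°)·sin(44.3°) ≈ 0.567, again giving ≈ 55.5°.

≈ 55°N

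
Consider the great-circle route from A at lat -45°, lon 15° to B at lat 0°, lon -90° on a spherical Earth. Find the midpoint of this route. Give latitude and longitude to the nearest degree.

Write both endpoints as unit vectors p₁, p₂ with components (cos φ cos λ, cos φ sin λ, sin φ).
The central angle between the endpoints is δ = arccos(p₁·p₂) ≈ 1.755 rad (100.5°).
Interpolate at f = 1/2 with slerp weights a = sin((1−f)δ)/sin δ ≈ 0.782, b = sin(fδ)/sin δ ≈ 0.782.
p = a·p₁ + b·p₂ ≈ (0.534, -0.639, -0.553); φ = arcsin(p_z) ≈ -33.59°, λ = atan2(p_y, p_x) ≈ -50.10°.

≈ lat -34°, lon -50°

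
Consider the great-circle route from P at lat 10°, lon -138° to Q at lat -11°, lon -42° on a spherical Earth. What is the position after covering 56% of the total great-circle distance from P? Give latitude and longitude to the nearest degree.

The haversine formula gives a central angle δ ≈ 1.705 rad (97.7°) between the endpoints.
Interpolate at f = 0.56 with slerp weights a = sin((1−f)δ)/sin δ ≈ 0.688, b = sin(fδ)/sin δ ≈ 0.824.
p = a·p₁ + b·p₂ ≈ (0.097, -0.995, -0.038); φ = arcsin(p_z) ≈ -2.16°, λ = atan2(p_y, p_x) ≈ -84.41°.

≈ lat -2°, lon -84°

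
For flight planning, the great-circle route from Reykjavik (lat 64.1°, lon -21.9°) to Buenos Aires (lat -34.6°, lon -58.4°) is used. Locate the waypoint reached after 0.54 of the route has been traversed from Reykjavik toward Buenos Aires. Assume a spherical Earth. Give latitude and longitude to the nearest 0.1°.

Convert each endpoint to a unit vector on the sphere (x = cos φ cos λ, y = cos φ sin λ, z = sin φ).
The central angle between the endpoints is δ = arccos(p₁·p₂) ≈ 1.794 rad (102.8°).
Interpolate at f = 0.54 with slerp weights a = sin((1−f)δ)/sin δ ≈ 0.754, b = sin(fδ)/sin δ ≈ 0.845.
p = a·p₁ + b·p₂ ≈ (0.670, -0.715, 0.198); φ = arcsin(p_z) ≈ 11.41°, λ = atan2(p_y, p_x) ≈ -46.88°.

≈ lat 11.4°, lon -46.9°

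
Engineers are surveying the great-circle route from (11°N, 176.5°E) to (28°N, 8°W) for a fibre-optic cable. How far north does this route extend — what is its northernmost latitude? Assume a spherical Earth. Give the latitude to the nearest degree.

≈ 84°N

The great circle lies in the plane with unit normal n̂ = (p₁ × p₂)/|p₁ × p₂|.
Here n̂_z ≈ +0.107; the vertex latitude is φ_max = arccos|n̂_z| ≈ 83.8°.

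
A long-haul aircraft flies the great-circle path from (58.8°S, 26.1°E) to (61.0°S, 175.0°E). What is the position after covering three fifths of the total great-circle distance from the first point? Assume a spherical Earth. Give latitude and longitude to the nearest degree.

≈ (80°S, 129°E)

Convert each endpoint to a unit vector on the sphere (x = cos φ cos λ, y = cos φ sin λ, z = sin φ).
The central angle between the endpoints is δ = arccos(p₁·p₂) ≈ 1.009 rad (57.8°).
Interpolate at f = 3/5 with slerp weights a = sin((1−f)δ)/sin δ ≈ 0.464, b = sin(fδ)/sin δ ≈ 0.672.
p = a·p₁ + b·p₂ ≈ (-0.109, 0.134, -0.985); φ = arcsin(p_z) ≈ -80.05°, λ = atan2(p_y, p_x) ≈ 129.06°.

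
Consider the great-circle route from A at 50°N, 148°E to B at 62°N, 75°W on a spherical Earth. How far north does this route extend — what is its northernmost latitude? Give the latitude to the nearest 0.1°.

The great circle lies in the plane with unit normal n̂ = (p₁ × p₂)/|p₁ × p₂|.
Here n̂_z ≈ +0.231; the vertex latitude is φ_max = arccos|n̂_z| ≈ 76.6°.
Check via Clairaut: cos φ_max = |cos φ₁| · sin C = cos(50.0°)·sin(21.1°) ≈ 0.231, again giving ≈ 76.6°.

≈ 76.6°N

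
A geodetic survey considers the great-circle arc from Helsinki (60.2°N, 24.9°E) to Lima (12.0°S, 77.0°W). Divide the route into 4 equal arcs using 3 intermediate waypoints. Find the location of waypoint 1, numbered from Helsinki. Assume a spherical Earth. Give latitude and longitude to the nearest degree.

Convert each endpoint to a unit vector on the sphere (x = cos φ cos λ, y = cos φ sin λ, z = sin φ).
The central angle between the endpoints is δ = arccos(p₁·p₂) ≈ 1.855 rad (106.3°).
Interpolate at f = 1/4 with slerp weights a = sin((1−f)δ)/sin δ ≈ 1.025, b = sin(fδ)/sin δ ≈ 0.466.
p = a·p₁ + b·p₂ ≈ (0.565, -0.230, 0.793); φ = arcsin(p_z) ≈ 52.44°, λ = atan2(p_y, p_x) ≈ -22.14°.

≈ (52°N, 22°W)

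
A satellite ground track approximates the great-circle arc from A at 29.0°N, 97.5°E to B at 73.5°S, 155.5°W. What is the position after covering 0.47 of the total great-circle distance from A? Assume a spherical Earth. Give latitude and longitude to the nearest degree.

≈ 26°S, 115°E

Convert each endpoint to a unit vector on the sphere (x = cos φ cos λ, y = cos φ sin λ, z = sin φ).
The central angle between the endpoints is δ = arccos(p₁·p₂) ≈ 2.138 rad (122.5°).
Interpolate at f = 0.47 with slerp weights a = sin((1−f)δ)/sin δ ≈ 1.074, b = sin(fδ)/sin δ ≈ 1.001.
p = a·p₁ + b·p₂ ≈ (-0.381, 0.814, -0.439); φ = arcsin(p_z) ≈ -26.04°, λ = atan2(p_y, p_x) ≈ 115.11°.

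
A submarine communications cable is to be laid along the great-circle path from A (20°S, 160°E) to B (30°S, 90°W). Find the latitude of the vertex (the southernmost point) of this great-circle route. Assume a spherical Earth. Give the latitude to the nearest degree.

≈ 40°S

The great circle lies in the plane with unit normal n̂ = (p₁ × p₂)/|p₁ × p₂|.
Here n̂_z ≈ +0.769; the vertex latitude is φ_max = arccos|n̂_z| ≈ 39.7°.
Check via Clairaut: cos φ_max = |cos φ₁| · sin C = cos(20.0°)·sin(125.1°) ≈ 0.769, again giving ≈ 39.7°.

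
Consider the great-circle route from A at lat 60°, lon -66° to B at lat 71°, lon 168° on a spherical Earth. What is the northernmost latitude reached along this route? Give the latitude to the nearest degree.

The great circle lies in the plane with unit normal n̂ = (p₁ × p₂)/|p₁ × p₂|.
Here n̂_z ≈ -0.191; the vertex latitude is φ_max = arccos|n̂_z| ≈ 79.0°.

≈ 79°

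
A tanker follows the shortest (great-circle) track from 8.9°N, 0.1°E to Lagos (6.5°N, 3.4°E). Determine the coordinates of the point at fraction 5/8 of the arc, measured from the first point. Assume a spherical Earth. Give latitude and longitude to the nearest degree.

≈ 7°N, 2°E

Convert each endpoint to a unit vector on the sphere (x = cos φ cos λ, y = cos φ sin λ, z = sin φ).
The central angle between the endpoints is δ = arccos(p₁·p₂) ≈ 0.071 rad (4.1°).
Interpolate at f = 5/8 with slerp weights a = sin((1−f)δ)/sin δ ≈ 0.375, b = sin(fδ)/sin δ ≈ 0.625.
p = a·p₁ + b·p₂ ≈ (0.991, 0.037, 0.129); φ = arcsin(p_z) ≈ 7.40°, λ = atan2(p_y, p_x) ≈ 2.17°.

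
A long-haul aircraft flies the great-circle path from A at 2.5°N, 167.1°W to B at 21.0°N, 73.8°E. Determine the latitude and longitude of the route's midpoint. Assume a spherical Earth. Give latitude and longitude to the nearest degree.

≈ 22°N, 137°E

Convert each endpoint to a unit vector on the sphere (x = cos φ cos λ, y = cos φ sin λ, z = sin φ).
The central angle between the endpoints is δ = arccos(p₁·p₂) ≈ 2.024 rad (116.0°).
Interpolate at f = 1/2 with slerp weights a = sin((1−f)δ)/sin δ ≈ 0.943, b = sin(fδ)/sin δ ≈ 0.943.
p = a·p₁ + b·p₂ ≈ (-0.673, 0.635, 0.379); φ = arcsin(p_z) ≈ 22.28°, λ = atan2(p_y, p_x) ≈ 136.65°.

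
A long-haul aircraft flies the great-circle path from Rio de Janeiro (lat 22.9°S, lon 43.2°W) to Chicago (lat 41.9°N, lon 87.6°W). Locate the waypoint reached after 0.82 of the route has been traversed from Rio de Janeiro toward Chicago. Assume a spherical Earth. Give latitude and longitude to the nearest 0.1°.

The haversine formula gives a central angle δ ≈ 1.339 rad (76.7°) between the endpoints.
Interpolate at f = 0.82 with slerp weights a = sin((1−f)δ)/sin δ ≈ 0.245, b = sin(fδ)/sin δ ≈ 0.915.
p = a·p₁ + b·p₂ ≈ (0.193, -0.835, 0.515); φ = arcsin(p_z) ≈ 31.03°, λ = atan2(p_y, p_x) ≈ -76.97°.

≈ lat 31.0°N, lon 77.0°W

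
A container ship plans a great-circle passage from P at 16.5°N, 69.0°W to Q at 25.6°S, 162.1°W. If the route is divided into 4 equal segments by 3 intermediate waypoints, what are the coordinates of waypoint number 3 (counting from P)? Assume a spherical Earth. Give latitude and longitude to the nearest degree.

≈ 18°S, 137°W

Write both endpoints as unit vectors p₁, p₂ with components (cos φ cos λ, cos φ sin λ, sin φ).
The central angle between the endpoints is δ = arccos(p₁·p₂) ≈ 1.741 rad (99.8°).
Interpolate at f = 3/4 with slerp weights a = sin((1−f)δ)/sin δ ≈ 0.428, b = sin(fδ)/sin δ ≈ 0.979.
p = a·p₁ + b·p₂ ≈ (-0.693, -0.654, -0.302); φ = arcsin(p_z) ≈ -17.55°, λ = atan2(p_y, p_x) ≈ -136.66°.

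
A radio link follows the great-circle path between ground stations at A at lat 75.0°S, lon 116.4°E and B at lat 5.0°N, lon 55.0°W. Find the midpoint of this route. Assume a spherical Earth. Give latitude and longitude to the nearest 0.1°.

≈ lat 49.9°S, lon 52.0°W

Write both endpoints as unit vectors p₁, p₂ with components (cos φ cos λ, cos φ sin λ, sin φ).
The central angle between the endpoints is δ = arccos(p₁·p₂) ≈ 1.917 rad (109.8°).
Interpolate at f = 1/2 with slerp weights a = sin((1−f)δ)/sin δ ≈ 0.870, b = sin(fδ)/sin δ ≈ 0.870.
p = a·p₁ + b·p₂ ≈ (0.397, -0.508, -0.764); φ = arcsin(p_z) ≈ -49.85°, λ = atan2(p_y, p_x) ≈ -52.01°.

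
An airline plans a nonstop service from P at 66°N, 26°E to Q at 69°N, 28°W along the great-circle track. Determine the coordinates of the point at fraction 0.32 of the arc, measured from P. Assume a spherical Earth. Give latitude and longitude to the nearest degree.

≈ 69°N, 11°E

From cos δ = sin φ₁ sin φ₂ + cos φ₁ cos φ₂ cos Δλ, the central angle is δ ≈ 0.352 rad (20.2°).
Interpolate at f = 0.32 with slerp weights a = sin((1−f)δ)/sin δ ≈ 0.688, b = sin(fδ)/sin δ ≈ 0.326.
p = a·p₁ + b·p₂ ≈ (0.355, 0.068, 0.933); φ = arcsin(p_z) ≈ 68.84°, λ = atan2(p_y, p_x) ≈ 10.82°.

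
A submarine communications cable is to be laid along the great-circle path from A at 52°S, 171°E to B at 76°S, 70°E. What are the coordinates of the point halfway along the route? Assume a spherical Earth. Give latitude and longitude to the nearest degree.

Convert each endpoint to a unit vector on the sphere (x = cos φ cos λ, y = cos φ sin λ, z = sin φ).
The central angle between the endpoints is δ = arccos(p₁·p₂) ≈ 0.743 rad (42.6°).
Interpolate at f = 1/2 with slerp weights a = sin((1−f)δ)/sin δ ≈ 0.537, b = sin(fδ)/sin δ ≈ 0.537.
p = a·p₁ + b·p₂ ≈ (-0.282, 0.174, -0.944); φ = arcsin(p_z) ≈ -70.66°, λ = atan2(p_y, p_x) ≈ 148.36°.

≈ 71°S, 148°E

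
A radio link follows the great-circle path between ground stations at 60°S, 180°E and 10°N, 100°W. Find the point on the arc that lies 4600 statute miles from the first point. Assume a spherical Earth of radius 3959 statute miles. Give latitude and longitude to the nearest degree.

≈ 14°S, 113°W

Convert each endpoint to a unit vector on the sphere (x = cos φ cos λ, y = cos φ sin λ, z = sin φ).
The central angle between the endpoints is δ = arccos(p₁·p₂) ≈ 1.636 rad (93.7°). The total great-circle distance is δ·R ≈ 1.636 × 3959 ≈ 6476 mi, so the target fraction is f = 4600/6476 ≈ 0.710.
Interpolate at f ≈ 0.710 with slerp weights a = sin((1−f)δ)/sin δ ≈ 0.457, b = sin(fδ)/sin δ ≈ 0.920.
p = a·p₁ + b·p₂ ≈ (-0.386, -0.892, -0.236); φ = arcsin(p_z) ≈ -13.67°, λ = atan2(p_y, p_x) ≈ -113.40°.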